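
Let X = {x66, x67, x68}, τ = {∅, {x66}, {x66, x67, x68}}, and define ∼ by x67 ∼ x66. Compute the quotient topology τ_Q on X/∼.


X/∼ = {[x66=x67], [x68]}; |τ_Q| = 2.

Equivalence classes: [x66=x67], [x68].
Quotient map π: X → X/∼ sends x66 ↦ [x66=x67], x67 ↦ [x66=x67], x68 ↦ [x68].
For each subset V ⊆ X/∼, compute π^{-1}(V) ⊆ X and check whether π^{-1}(V) ∈ τ. V is open in τ_Q iff π^{-1}(V) ∈ τ.
  V = {}: π^{-1}(V) = ∅ ∈ τ ✓.
  V = {[x66=x67]}: π^{-1}(V) = {x66, x67} ∉ τ ✗.
  V = {[x68]}: π^{-1}(V) = {x68} ∉ τ ✗.
  V = {[x66=x67], [x68]}: π^{-1}(V) = {x66, x67, x68} ∈ τ ✓.
Open sets in the quotient: τ_Q = {{}, {[x66=x67], [x68]}} (2 elements).


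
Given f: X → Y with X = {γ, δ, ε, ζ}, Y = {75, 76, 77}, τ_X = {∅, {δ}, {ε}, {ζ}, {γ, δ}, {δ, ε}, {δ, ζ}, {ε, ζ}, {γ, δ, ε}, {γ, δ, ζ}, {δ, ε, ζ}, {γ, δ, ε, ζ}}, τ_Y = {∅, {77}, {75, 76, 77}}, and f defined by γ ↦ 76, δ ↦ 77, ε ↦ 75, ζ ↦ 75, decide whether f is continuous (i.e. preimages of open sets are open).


f IS continuous.

Compute f^{-1}(U) for each U ∈ τ_Y:
  U = ∅: f^{-1}(U) = ∅ ∈ τ_X ✓.
  U = {77}: f^{-1}(U) = {δ} ∈ τ_X ✓.
  U = {75, 76, 77}: f^{-1}(U) = {γ, δ, ε, ζ} ∈ τ_X ✓.
Every preimage lies in τ_X, so f IS continuous.


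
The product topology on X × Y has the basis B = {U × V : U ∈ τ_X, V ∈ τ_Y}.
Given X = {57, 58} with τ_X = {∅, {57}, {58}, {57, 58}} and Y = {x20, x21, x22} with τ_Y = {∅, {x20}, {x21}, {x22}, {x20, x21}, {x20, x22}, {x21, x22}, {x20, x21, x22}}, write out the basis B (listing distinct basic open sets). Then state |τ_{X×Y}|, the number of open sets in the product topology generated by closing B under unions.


Basis B = {∅ × ∅, {57} × {x20}, {57} × {x21}, {57} × {x22}, {58} × {x20}, {58} × {x21}, {58} × {x22}, {57} × {x20, x21}, {57} × {x20, x22}, {57, 58} × {x20}, {57} × {x21, x22}, {57, 58} × {x21}, {57, 58} × {x22}, {58} × {x20, x21}, {58} × {x20, x22}, {58} × {x21, x22}, {57} × {x20, x21, x22}, {58} × {x20, x21, x22}, {57, 58} × {x20, x21}, {57, 58} × {x20, x22}, {57, 58} × {x21, x22}, {57, 58} × {x20, x21, x22}}; |τ_{X×Y}| = 64.

Enumerate products U × V with U ∈ τ_X, V ∈ τ_Y (deduplicated):
  ∅ × ∅ = {} (∅)
  {57} × {x20} = {(57,x20)}
  {57} × {x21} = {(57,x21)}
  {57} × {x22} = {(57,x22)}
  {58} × {x20} = {(58,x20)}
  {58} × {x21} = {(58,x21)}
  {58} × {x22} = {(58,x22)}
  {57} × {x20, x21} = {(57,x20), (57,x21)}
  {57} × {x20, x22} = {(57,x20), (57,x22)}
  {57, 58} × {x20} = {(57,x20), (58,x20)}
  {57} × {x21, x22} = {(57,x21), (57,x22)}
  {57, 58} × {x21} = {(57,x21), (58,x21)}
  {57, 58} × {x22} = {(57,x22), (58,x22)}
  {58} × {x20, x21} = {(58,x20), (58,x21)}
  {58} × {x20, x22} = {(58,x20), (58,x22)}
  {58} × {x21, x22} = {(58,x21), (58,x22)}
  {57} × {x20, x21, x22} = {(57,x20), (57,x21), (57,x22)}
  {58} × {x20, x21, x22} = {(58,x20), (58,x21), (58,x22)}
  {57, 58} × {x20, x21} = {(57,x20), (57,x21), (58,x20), (58,x21)}
  {57, 58} × {x20, x22} = {(57,x20), (57,x22), (58,x20), (58,x22)}
  {57, 58} × {x21, x22} = {(57,x21), (57,x22), (58,x21), (58,x22)}
  {57, 58} × {x20, x21, x22} = {(57,x20), (57,x21), (57,x22), (58,x20), (58,x21), (58,x22)}
These 22 distinct sets form the basis B.
Close under arbitrary unions to get τ_{X×Y}; counting gives |τ_{X×Y}| = 64.


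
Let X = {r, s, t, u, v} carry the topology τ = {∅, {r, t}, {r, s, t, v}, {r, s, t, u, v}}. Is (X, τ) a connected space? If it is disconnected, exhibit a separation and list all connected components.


(X, τ) is connected.

Find clopen sets (U ∈ τ with X ∖ U ∈ τ):
  U = ∅, X ∖ U = {r, s, t, u, v} — both open, so U is clopen.
  U = {r, s, t, u, v}, X ∖ U = ∅ — both open, so U is clopen.
Only trivial clopens (∅ and X) exist, so (X, τ) is connected.
Compute connected components by grouping points that agree on all clopens:
  component: {r, s, t, u, v}


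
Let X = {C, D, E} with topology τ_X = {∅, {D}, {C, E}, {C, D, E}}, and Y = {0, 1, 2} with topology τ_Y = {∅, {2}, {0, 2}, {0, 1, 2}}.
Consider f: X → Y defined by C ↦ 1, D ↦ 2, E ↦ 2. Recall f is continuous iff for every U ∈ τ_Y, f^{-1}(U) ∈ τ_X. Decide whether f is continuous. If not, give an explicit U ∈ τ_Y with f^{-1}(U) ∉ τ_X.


f is NOT continuous.

Compute f^{-1}(U) for each U ∈ τ_Y:
  U = ∅: f^{-1}(U) = ∅ ∈ τ_X ✓.
  U = {2}: f^{-1}(U) = {D, E} ∉ τ_X ✗.
  U = {0, 2}: f^{-1}(U) = {D, E} ∉ τ_X ✗.
  U = {0, 1, 2}: f^{-1}(U) = {C, D, E} ∈ τ_X ✓.
Found U = {2} with f^{-1}(U) = {D, E} not in τ_X. Therefore f is NOT continuous.


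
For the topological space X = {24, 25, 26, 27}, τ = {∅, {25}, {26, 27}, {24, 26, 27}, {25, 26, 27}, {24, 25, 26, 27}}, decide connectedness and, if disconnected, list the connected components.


(X, τ) is disconnected; components = [{25}, {24, 26, 27}].

Find clopen sets (U ∈ τ with X ∖ U ∈ τ):
  U = ∅, X ∖ U = {24, 25, 26, 27} — both open, so U is clopen.
  U = {25}, X ∖ U = {24, 26, 27} — both open, so U is clopen.
  U = {24, 26, 27}, X ∖ U = {25} — both open, so U is clopen.
  U = {24, 25, 26, 27}, X ∖ U = ∅ — both open, so U is clopen.
Nontrivial clopen(s) exist: e.g. {24, 26, 27}. So (X, τ) is disconnected.
Compute connected components by grouping points that agree on all clopens:
  component: {25}
  component: {24, 26, 27}


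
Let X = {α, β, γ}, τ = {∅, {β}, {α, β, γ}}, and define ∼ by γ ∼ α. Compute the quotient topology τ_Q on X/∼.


X/∼ = {[α=γ], [β]}; |τ_Q| = 3.

Equivalence classes: [α=γ], [β].
Quotient map π: X → X/∼ sends α ↦ [α=γ], β ↦ [β], γ ↦ [α=γ].
For each subset V ⊆ X/∼, compute π^{-1}(V) ⊆ X and check whether π^{-1}(V) ∈ τ. V is open in τ_Q iff π^{-1}(V) ∈ τ.
  V = {}: π^{-1}(V) = ∅ ∈ τ ✓.
  V = {[α=γ]}: π^{-1}(V) = {α, γ} ∉ τ ✗.
  V = {[β]}: π^{-1}(V) = {β} ∈ τ ✓.
  V = {[α=γ], [β]}: π^{-1}(V) = {α, β, γ} ∈ τ ✓.
Open sets in the quotient: τ_Q = {{}, {[β]}, {[α=γ], [β]}} (3 elements).


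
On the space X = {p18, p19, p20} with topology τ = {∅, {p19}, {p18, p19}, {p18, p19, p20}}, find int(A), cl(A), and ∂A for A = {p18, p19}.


int(A) = {p18, p19}, cl(A) = {p18, p19, p20}, ∂A = {p20}.

Closed sets in (X, τ) are complements of opens:
  closed(X, τ) = {∅, {p20}, {p18, p20}, {p18, p19, p20}}.
int(A) = ⋃ {U ∈ τ : U ⊆ A}. Opens contained in A: ∅, {p19}, {p18, p19}.
Taking the union of these: int(A) = {p18, p19}.
cl(A) = ⋂ {C closed : A ⊆ C}. Closed sets containing A: {p18, p19, p20}.
Intersecting these: cl(A) = {p18, p19, p20}.
∂A = cl(A) ∖ int(A) = {p18, p19, p20} ∖ {p18, p19} = {p20}.


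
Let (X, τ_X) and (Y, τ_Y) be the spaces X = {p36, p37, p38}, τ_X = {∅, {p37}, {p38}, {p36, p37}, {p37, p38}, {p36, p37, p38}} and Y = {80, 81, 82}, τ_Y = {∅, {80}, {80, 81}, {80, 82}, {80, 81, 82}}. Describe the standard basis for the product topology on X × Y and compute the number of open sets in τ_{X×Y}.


Basis B = {∅ × ∅, {p37} × {80}, {p38} × {80}, {p36, p37} × {80}, {p37} × {80, 81}, {p37} × {80, 82}, {p37, p38} × {80}, {p38} × {80, 81}, {p38} × {80, 82}, {p36, p37, p38} × {80}, {p37} × {80, 81, 82}, {p38} × {80, 81, 82}, {p36, p37} × {80, 81}, {p36, p37} × {80, 82}, {p37, p38} × {80, 81}, {p37, p38} × {80, 82}, {p36, p37} × {80, 81, 82}, {p36, p37, p38} × {80, 81}, {p36, p37, p38} × {80, 82}, {p37, p38} × {80, 81, 82}, {p36, p37, p38} × {80, 81, 82}}; |τ_{X×Y}| = 70.

Enumerate products U × V with U ∈ τ_X, V ∈ τ_Y (deduplicated):
  ∅ × ∅ = {} (∅)
  {p37} × {80} = {(p37,80)}
  {p38} × {80} = {(p38,80)}
  {p36, p37} × {80} = {(p36,80), (p37,80)}
  {p37} × {80, 81} = {(p37,80), (p37,81)}
  {p37} × {80, 82} = {(p37,80), (p37,82)}
  {p37, p38} × {80} = {(p37,80), (p38,80)}
  {p38} × {80, 81} = {(p38,80), (p38,81)}
  {p38} × {80, 82} = {(p38,80), (p38,82)}
  {p36, p37, p38} × {80} = {(p36,80), (p37,80), (p38,80)}
  {p37} × {80, 81, 82} = {(p37,80), (p37,81), (p37,82)}
  {p38} × {80, 81, 82} = {(p38,80), (p38,81), (p38,82)}
  {p36, p37} × {80, 81} = {(p36,80), (p36,81), (p37,80), (p37,81)}
  {p36, p37} × {80, 82} = {(p36,80), (p36,82), (p37,80), (p37,82)}
  {p37, p38} × {80, 81} = {(p37,80), (p37,81), (p38,80), (p38,81)}
  {p37, p38} × {80, 82} = {(p37,80), (p37,82), (p38,80), (p38,82)}
  {p36, p37} × {80, 81, 82} = {(p36,80), (p36,81), (p36,82), (p37,80), (p37,81), (p37,82)}
  {p36, p37, p38} × {80, 81} = {(p36,80), (p36,81), (p37,80), (p37,81), (p38,80), (p38,81)}
  {p36, p37, p38} × {80, 82} = {(p36,80), (p36,82), (p37,80), (p37,82), (p38,80), (p38,82)}
  {p37, p38} × {80, 81, 82} = {(p37,80), (p37,81), (p37,82), (p38,80), (p38,81), (p38,82)}
  {p36, p37, p38} × {80, 81, 82} = {(p36,80), (p36,81), (p36,82), (p37,80), (p37,81), (p37,82), (p38,80), (p38,81), (p38,82)}
These 21 distinct sets form the basis B.
Close under arbitrary unions to get τ_{X×Y}; counting gives |τ_{X×Y}| = 70.


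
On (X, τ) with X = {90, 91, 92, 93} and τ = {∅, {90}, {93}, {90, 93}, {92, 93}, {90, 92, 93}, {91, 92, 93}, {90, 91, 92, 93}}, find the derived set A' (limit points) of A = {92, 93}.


A' = {91, 92}

For each x ∈ X, list the open sets U ∈ τ with x ∈ U, then check whether U ∩ (A ∖ {x}) ≠ ∅ for every such U.
  x = 90: open {90} ∋ x has {90} ∩ (A ∖ {90}) = ∅, so x is NOT a limit point.
  x = 91: opens ∋ x are {91, 92, 93}, {90, 91, 92, 93}; each meets A ∖ {91}, so x IS a limit point.
  x = 92: opens ∋ x are {92, 93}, {90, 92, 93}, {91, 92, 93}, {90, 91, 92, 93}; each meets A ∖ {92}, so x IS a limit point.
  x = 93: open {93} ∋ x has {93} ∩ (A ∖ {93}) = ∅, so x is NOT a limit point.
Collecting: A' = {91, 92}.


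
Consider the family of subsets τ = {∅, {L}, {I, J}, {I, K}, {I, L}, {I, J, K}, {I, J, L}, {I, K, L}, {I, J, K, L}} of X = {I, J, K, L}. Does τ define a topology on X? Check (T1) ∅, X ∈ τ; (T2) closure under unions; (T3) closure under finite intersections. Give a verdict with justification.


τ is NOT a topology on X.

Axiom (T1): ∅ ∈ τ? Yes; X ∈ τ? Yes.
Axiom (T2/T3): check pairwise unions and intersections of members of τ.
Counterexample for (T3): {I, J} ∩ {I, K} = {I} ∉ τ. Therefore τ is NOT a topology.


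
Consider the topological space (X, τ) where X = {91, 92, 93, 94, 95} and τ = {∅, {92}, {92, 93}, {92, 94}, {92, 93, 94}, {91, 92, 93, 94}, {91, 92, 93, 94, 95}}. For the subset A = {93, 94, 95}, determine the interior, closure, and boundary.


int(A) = ∅, cl(A) = {91, 93, 94, 95}, ∂A = {91, 93, 94, 95}.

Closed sets in (X, τ) are complements of opens:
  closed(X, τ) = {∅, {95}, {91, 95}, {91, 93, 95}, {91, 94, 95}, {91, 93, 94, 95}, {91, 92, 93, 94, 95}}.
int(A) = ⋃ {U ∈ τ : U ⊆ A}. Opens contained in A: ∅.
Taking the union of these: int(A) = ∅.
cl(A) = ⋂ {C closed : A ⊆ C}. Closed sets containing A: {91, 93, 94, 95}, {91, 92, 93, 94, 95}.
Intersecting these: cl(A) = {91, 93, 94, 95}.
∂A = cl(A) ∖ int(A) = {91, 93, 94, 95} ∖ ∅ = {91, 93, 94, 95}.


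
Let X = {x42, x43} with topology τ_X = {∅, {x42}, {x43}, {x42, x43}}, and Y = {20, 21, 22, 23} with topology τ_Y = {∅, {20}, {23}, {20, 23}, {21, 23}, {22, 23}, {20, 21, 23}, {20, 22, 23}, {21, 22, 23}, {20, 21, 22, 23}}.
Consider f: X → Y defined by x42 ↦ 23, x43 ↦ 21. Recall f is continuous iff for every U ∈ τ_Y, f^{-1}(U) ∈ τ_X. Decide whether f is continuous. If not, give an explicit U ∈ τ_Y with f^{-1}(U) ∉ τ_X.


f IS continuous.

Compute f^{-1}(U) for each U ∈ τ_Y:
  U = ∅: f^{-1}(U) = ∅ ∈ τ_X ✓.
  U = {20}: f^{-1}(U) = ∅ ∈ τ_X ✓.
  U = {23}: f^{-1}(U) = {x42} ∈ τ_X ✓.
  U = {20, 23}: f^{-1}(U) = {x42} ∈ τ_X ✓.
  U = {21, 23}: f^{-1}(U) = {x42, x43} ∈ τ_X ✓.
  U = {22, 23}: f^{-1}(U) = {x42} ∈ τ_X ✓.
  U = {20, 21, 23}: f^{-1}(U) = {x42, x43} ∈ τ_X ✓.
  U = {20, 22, 23}: f^{-1}(U) = {x42} ∈ τ_X ✓.
  U = {21, 22, 23}: f^{-1}(U) = {x42, x43} ∈ τ_X ✓.
  U = {20, 21, 22, 23}: f^{-1}(U) = {x42, x43} ∈ τ_X ✓.
Every preimage lies in τ_X, so f IS continuous.


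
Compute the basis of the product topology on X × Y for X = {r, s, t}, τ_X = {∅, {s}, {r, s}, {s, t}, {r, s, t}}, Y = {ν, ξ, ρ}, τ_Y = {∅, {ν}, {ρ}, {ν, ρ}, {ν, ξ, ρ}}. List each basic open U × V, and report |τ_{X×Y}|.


Basis B = {∅ × ∅, {s} × {ν}, {s} × {ρ}, {r, s} × {ν}, {r, s} × {ρ}, {s} × {ν, ρ}, {s, t} × {ν}, {s, t} × {ρ}, {r, s, t} × {ν}, {r, s, t} × {ρ}, {s} × {ν, ξ, ρ}, {r, s} × {ν, ρ}, {s, t} × {ν, ρ}, {r, s} × {ν, ξ, ρ}, {r, s, t} × {ν, ρ}, {s, t} × {ν, ξ, ρ}, {r, s, t} × {ν, ξ, ρ}}; |τ_{X×Y}| = 50.

Enumerate products U × V with U ∈ τ_X, V ∈ τ_Y (deduplicated):
  ∅ × ∅ = {} (∅)
  {s} × {ν} = {(s,ν)}
  {s} × {ρ} = {(s,ρ)}
  {r, s} × {ν} = {(r,ν), (s,ν)}
  {r, s} × {ρ} = {(r,ρ), (s,ρ)}
  {s} × {ν, ρ} = {(s,ν), (s,ρ)}
  {s, t} × {ν} = {(s,ν), (t,ν)}
  {s, t} × {ρ} = {(s,ρ), (t,ρ)}
  {r, s, t} × {ν} = {(r,ν), (s,ν), (t,ν)}
  {r, s, t} × {ρ} = {(r,ρ), (s,ρ), (t,ρ)}
  {s} × {ν, ξ, ρ} = {(s,ν), (s,ξ), (s,ρ)}
  {r, s} × {ν, ρ} = {(r,ν), (r,ρ), (s,ν), (s,ρ)}
  {s, t} × {ν, ρ} = {(s,ν), (s,ρ), (t,ν), (t,ρ)}
  {r, s} × {ν, ξ, ρ} = {(r,ν), (r,ξ), (r,ρ), (s,ν), (s,ξ), (s,ρ)}
  {r, s, t} × {ν, ρ} = {(r,ν), (r,ρ), (s,ν), (s,ρ), (t,ν), (t,ρ)}
  {s, t} × {ν, ξ, ρ} = {(s,ν), (s,ξ), (s,ρ), (t,ν), (t,ξ), (t,ρ)}
  {r, s, t} × {ν, ξ, ρ} = {(r,ν), (r,ξ), (r,ρ), (s,ν), (s,ξ), (s,ρ), (t,ν), (t,ξ), (t,ρ)}
These 17 distinct sets form the basis B.
Close under arbitrary unions to get τ_{X×Y}; counting gives |τ_{X×Y}| = 50.


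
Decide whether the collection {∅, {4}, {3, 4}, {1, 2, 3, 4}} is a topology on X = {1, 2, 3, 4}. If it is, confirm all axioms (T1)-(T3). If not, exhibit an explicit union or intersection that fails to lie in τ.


τ IS a topology on X.

Axiom (T1): ∅ ∈ τ? Yes; X ∈ τ? Yes.
Axiom (T2/T3): check pairwise unions and intersections of members of τ.
All pairwise intersections and unions checked — each lies in τ. Therefore τ satisfies (T1), (T2), (T3): it IS a topology on X.


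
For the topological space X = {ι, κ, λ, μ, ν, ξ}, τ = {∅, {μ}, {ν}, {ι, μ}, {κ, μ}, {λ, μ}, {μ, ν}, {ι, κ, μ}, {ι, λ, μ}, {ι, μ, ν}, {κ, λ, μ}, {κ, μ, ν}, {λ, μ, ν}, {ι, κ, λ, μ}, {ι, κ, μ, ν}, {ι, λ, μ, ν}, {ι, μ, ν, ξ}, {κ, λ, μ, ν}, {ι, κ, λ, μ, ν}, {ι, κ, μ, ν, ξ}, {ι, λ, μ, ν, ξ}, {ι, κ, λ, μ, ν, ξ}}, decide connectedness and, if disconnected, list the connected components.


(X, τ) is connected.

Find clopen sets (U ∈ τ with X ∖ U ∈ τ):
  U = ∅, X ∖ U = {ι, κ, λ, μ, ν, ξ} — both open, so U is clopen.
  U = {ι, κ, λ, μ, ν, ξ}, X ∖ U = ∅ — both open, so U is clopen.
Only trivial clopens (∅ and X) exist, so (X, τ) is connected.
Compute connected components by grouping points that agree on all clopens:
  component: {ι, κ, λ, μ, ν, ξ}


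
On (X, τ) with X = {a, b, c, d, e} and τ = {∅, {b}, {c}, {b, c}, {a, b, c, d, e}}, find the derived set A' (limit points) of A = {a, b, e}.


A' = {a, d, e}

For each x ∈ X, list the open sets U ∈ τ with x ∈ U, then check whether U ∩ (A ∖ {x}) ≠ ∅ for every such U.
  x = a: opens ∋ x are {a, b, c, d, e}; each meets A ∖ {a}, so x IS a limit point.
  x = b: open {b} ∋ x has {b} ∩ (A ∖ {b}) = ∅, so x is NOT a limit point.
  x = c: open {c} ∋ x has {c} ∩ (A ∖ {c}) = ∅, so x is NOT a limit point.
  x = d: opens ∋ x are {a, b, c, d, e}; each meets A ∖ {d}, so x IS a limit point.
  x = e: opens ∋ x are {a, b, c, d, e}; each meets A ∖ {e}, so x IS a limit point.
Collecting: A' = {a, d, e}.


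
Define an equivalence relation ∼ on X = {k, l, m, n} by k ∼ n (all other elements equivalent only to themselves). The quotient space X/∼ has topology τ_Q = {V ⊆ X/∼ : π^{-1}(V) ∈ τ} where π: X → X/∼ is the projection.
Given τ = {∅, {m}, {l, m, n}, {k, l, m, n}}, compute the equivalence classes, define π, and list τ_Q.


X/∼ = {[k=n], [l], [m]}; |τ_Q| = 3.

Equivalence classes: [k=n], [l], [m].
Quotient map π: X → X/∼ sends k ↦ [k=n], l ↦ [l], m ↦ [m], n ↦ [k=n].
For each subset V ⊆ X/∼, compute π^{-1}(V) ⊆ X and check whether π^{-1}(V) ∈ τ. V is open in τ_Q iff π^{-1}(V) ∈ τ.
  V = {}: π^{-1}(V) = ∅ ∈ τ ✓.
  V = {[k=n]}: π^{-1}(V) = {k, n} ∉ τ ✗.
  V = {[l]}: π^{-1}(V) = {l} ∉ τ ✗.
  V = {[k=n], [l]}: π^{-1}(V) = {k, l, n} ∉ τ ✗.
  V = {[m]}: π^{-1}(V) = {m} ∈ τ ✓.
  V = {[k=n], [m]}: π^{-1}(V) = {k, m, n} ∉ τ ✗.
  V = {[l], [m]}: π^{-1}(V) = {l, m} ∉ τ ✗.
  V = {[k=n], [l], [m]}: π^{-1}(V) = {k, l, m, n} ∈ τ ✓.
Open sets in the quotient: τ_Q = {{}, {[m]}, {[k=n], [l], [m]}} (3 elements).


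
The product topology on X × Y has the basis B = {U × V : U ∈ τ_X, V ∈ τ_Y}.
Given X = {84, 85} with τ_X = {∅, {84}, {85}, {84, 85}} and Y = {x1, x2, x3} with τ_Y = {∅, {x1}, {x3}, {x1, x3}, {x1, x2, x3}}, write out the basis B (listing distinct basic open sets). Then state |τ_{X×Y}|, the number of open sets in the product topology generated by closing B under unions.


Basis B = {∅ × ∅, {84} × {x1}, {84} × {x3}, {85} × {x1}, {85} × {x3}, {84} × {x1, x3}, {84, 85} × {x1}, {84, 85} × {x3}, {85} × {x1, x3}, {84} × {x1, x2, x3}, {85} × {x1, x2, x3}, {84, 85} × {x1, x3}, {84, 85} × {x1, x2, x3}}; |τ_{X×Y}| = 25.

Enumerate products U × V with U ∈ τ_X, V ∈ τ_Y (deduplicated):
  ∅ × ∅ = {} (∅)
  {84} × {x1} = {(84,x1)}
  {84} × {x3} = {(84,x3)}
  {85} × {x1} = {(85,x1)}
  {85} × {x3} = {(85,x3)}
  {84} × {x1, x3} = {(84,x1), (84,x3)}
  {84, 85} × {x1} = {(84,x1), (85,x1)}
  {84, 85} × {x3} = {(84,x3), (85,x3)}
  {85} × {x1, x3} = {(85,x1), (85,x3)}
  {84} × {x1, x2, x3} = {(84,x1), (84,x2), (84,x3)}
  {85} × {x1, x2, x3} = {(85,x1), (85,x2), (85,x3)}
  {84, 85} × {x1, x3} = {(84,x1), (84,x3), (85,x1), (85,x3)}
  {84, 85} × {x1, x2, x3} = {(84,x1), (84,x2), (84,x3), (85,x1), (85,x2), (85,x3)}
These 13 distinct sets form the basis B.
Close under arbitrary unions to get τ_{X×Y}; counting gives |τ_{X×Y}| = 25.


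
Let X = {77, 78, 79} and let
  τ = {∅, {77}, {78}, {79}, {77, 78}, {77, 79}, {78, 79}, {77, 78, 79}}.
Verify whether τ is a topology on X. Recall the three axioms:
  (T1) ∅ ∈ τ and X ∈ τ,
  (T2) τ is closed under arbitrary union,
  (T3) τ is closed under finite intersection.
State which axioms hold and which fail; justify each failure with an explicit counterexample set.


τ IS a topology on X.

Axiom (T1): ∅ ∈ τ? Yes; X ∈ τ? Yes.
Axiom (T2/T3): check pairwise unions and intersections of members of τ.
All pairwise intersections and unions checked — each lies in τ. Therefore τ satisfies (T1), (T2), (T3): it IS a topology on X.


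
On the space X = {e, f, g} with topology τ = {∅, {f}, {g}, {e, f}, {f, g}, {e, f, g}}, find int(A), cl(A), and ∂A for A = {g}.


int(A) = {g}, cl(A) = {g}, ∂A = ∅.

Closed sets in (X, τ) are complements of opens:
  closed(X, τ) = {∅, {e}, {g}, {e, f}, {e, g}, {e, f, g}}.
int(A) = ⋃ {U ∈ τ : U ⊆ A}. Opens contained in A: ∅, {g}.
Taking the union of these: int(A) = {g}.
cl(A) = ⋂ {C closed : A ⊆ C}. Closed sets containing A: {g}, {e, g}, {e, f, g}.
Intersecting these: cl(A) = {g}.
∂A = cl(A) ∖ int(A) = {g} ∖ {g} = ∅.


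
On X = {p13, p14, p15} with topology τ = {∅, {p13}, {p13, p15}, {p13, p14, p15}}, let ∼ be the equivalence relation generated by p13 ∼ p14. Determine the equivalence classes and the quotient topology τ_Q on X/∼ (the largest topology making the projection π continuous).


X/∼ = {[p13=p14], [p15]}; |τ_Q| = 2.

Equivalence classes: [p13=p14], [p15].
Quotient map π: X → X/∼ sends p13 ↦ [p13=p14], p14 ↦ [p13=p14], p15 ↦ [p15].
For each subset V ⊆ X/∼, compute π^{-1}(V) ⊆ X and check whether π^{-1}(V) ∈ τ. V is open in τ_Q iff π^{-1}(V) ∈ τ.
  V = {}: π^{-1}(V) = ∅ ∈ τ ✓.
  V = {[p13=p14]}: π^{-1}(V) = {p13, p14} ∉ τ ✗.
  V = {[p15]}: π^{-1}(V) = {p15} ∉ τ ✗.
  V = {[p13=p14], [p15]}: π^{-1}(V) = {p13, p14, p15} ∈ τ ✓.
Open sets in the quotient: τ_Q = {{}, {[p13=p14], [p15]}} (2 elements).


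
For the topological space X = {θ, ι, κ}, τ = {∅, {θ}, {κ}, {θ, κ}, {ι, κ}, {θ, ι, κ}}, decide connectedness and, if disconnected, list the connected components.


(X, τ) is disconnected; components = [{θ}, {ι, κ}].

Find clopen sets (U ∈ τ with X ∖ U ∈ τ):
  U = ∅, X ∖ U = {θ, ι, κ} — both open, so U is clopen.
  U = {θ}, X ∖ U = {ι, κ} — both open, so U is clopen.
  U = {ι, κ}, X ∖ U = {θ} — both open, so U is clopen.
  U = {θ, ι, κ}, X ∖ U = ∅ — both open, so U is clopen.
Nontrivial clopen(s) exist: e.g. {ι, κ}. So (X, τ) is disconnected.
Compute connected components by grouping points that agree on all clopens:
  component: {θ}
  component: {ι, κ}


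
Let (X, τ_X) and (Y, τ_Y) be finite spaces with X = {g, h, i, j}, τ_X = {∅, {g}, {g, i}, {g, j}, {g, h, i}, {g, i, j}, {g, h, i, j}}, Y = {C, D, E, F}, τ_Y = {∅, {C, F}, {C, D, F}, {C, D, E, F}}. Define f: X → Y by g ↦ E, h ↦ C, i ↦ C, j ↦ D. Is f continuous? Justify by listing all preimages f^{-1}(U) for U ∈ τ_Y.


f is NOT continuous.

Compute f^{-1}(U) for each U ∈ τ_Y:
  U = ∅: f^{-1}(U) = ∅ ∈ τ_X ✓.
  U = {C, F}: f^{-1}(U) = {h, i} ∉ τ_X ✗.
  U = {C, D, F}: f^{-1}(U) = {h, i, j} ∉ τ_X ✗.
  U = {C, D, E, F}: f^{-1}(U) = {g, h, i, j} ∈ τ_X ✓.
Found U = {C, F} with f^{-1}(U) = {h, i} not in τ_X. Therefore f is NOT continuous.


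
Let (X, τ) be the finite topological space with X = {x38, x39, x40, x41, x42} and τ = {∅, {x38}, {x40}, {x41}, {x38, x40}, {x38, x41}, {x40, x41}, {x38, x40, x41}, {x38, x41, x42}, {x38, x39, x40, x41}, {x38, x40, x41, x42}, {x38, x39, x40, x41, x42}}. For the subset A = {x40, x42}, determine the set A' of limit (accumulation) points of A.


A' = {x39}

For each x ∈ X, list the open sets U ∈ τ with x ∈ U, then check whether U ∩ (A ∖ {x}) ≠ ∅ for every such U.
  x = x38: open {x38} ∋ x has {x38} ∩ (A ∖ {x38}) = ∅, so x is NOT a limit point.
  x = x39: opens ∋ x are {x38, x39, x40, x41}, {x38, x39, x40, x41, x42}; each meets A ∖ {x39}, so x IS a limit point.
  x = x40: open {x40} ∋ x has {x40} ∩ (A ∖ {x40}) = ∅, so x is NOT a limit point.
  x = x41: open {x41} ∋ x has {x41} ∩ (A ∖ {x41}) = ∅, so x is NOT a limit point.
  x = x42: open {x38, x41, x42} ∋ x has {x38, x41, x42} ∩ (A ∖ {x42}) = ∅, so x is NOT a limit point.
Collecting: A' = {x39}.


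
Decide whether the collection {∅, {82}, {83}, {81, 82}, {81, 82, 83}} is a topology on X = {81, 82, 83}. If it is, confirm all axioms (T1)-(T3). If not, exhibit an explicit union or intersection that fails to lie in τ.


τ is NOT a topology on X.

Axiom (T1): ∅ ∈ τ? Yes; X ∈ τ? Yes.
Axiom (T2/T3): check pairwise unions and intersections of members of τ.
Counterexample for (T2): {82} ∪ {83} = {82, 83} ∉ τ. Therefore τ is NOT a topology.


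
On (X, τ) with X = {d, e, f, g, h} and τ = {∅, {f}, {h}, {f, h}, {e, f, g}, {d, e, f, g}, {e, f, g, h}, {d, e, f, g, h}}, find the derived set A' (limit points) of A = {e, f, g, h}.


A' = {d, e, g}

For each x ∈ X, list the open sets U ∈ τ with x ∈ U, then check whether U ∩ (A ∖ {x}) ≠ ∅ for every such U.
  x = d: opens ∋ x are {d, e, f, g}, {d, e, f, g, h}; each meets A ∖ {d}, so x IS a limit point.
  x = e: opens ∋ x are {e, f, g}, {d, e, f, g}, {e, f, g, h}, {d, e, f, g, h}; each meets A ∖ {e}, so x IS a limit point.
  x = f: open {f} ∋ x has {f} ∩ (A ∖ {f}) = ∅, so x is NOT a limit point.
  x = g: opens ∋ x are {e, f, g}, {d, e, f, g}, {e, f, g, h}, {d, e, f, g, h}; each meets A ∖ {g}, so x IS a limit point.
  x = h: open {h} ∋ x has {h} ∩ (A ∖ {h}) = ∅, so x is NOT a limit point.
Collecting: A' = {d, e, g}.


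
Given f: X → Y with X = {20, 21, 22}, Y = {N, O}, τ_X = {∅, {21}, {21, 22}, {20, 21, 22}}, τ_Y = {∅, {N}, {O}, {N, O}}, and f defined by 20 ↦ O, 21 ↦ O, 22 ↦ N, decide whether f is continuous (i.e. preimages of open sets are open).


f is NOT continuous.

Compute f^{-1}(U) for each U ∈ τ_Y:
  U = ∅: f^{-1}(U) = ∅ ∈ τ_X ✓.
  U = {N}: f^{-1}(U) = {22} ∉ τ_X ✗.
  U = {O}: f^{-1}(U) = {20, 21} ∉ τ_X ✗.
  U = {N, O}: f^{-1}(U) = {20, 21, 22} ∈ τ_X ✓.
Found U = {N} with f^{-1}(U) = {22} not in τ_X. Therefore f is NOT continuous.


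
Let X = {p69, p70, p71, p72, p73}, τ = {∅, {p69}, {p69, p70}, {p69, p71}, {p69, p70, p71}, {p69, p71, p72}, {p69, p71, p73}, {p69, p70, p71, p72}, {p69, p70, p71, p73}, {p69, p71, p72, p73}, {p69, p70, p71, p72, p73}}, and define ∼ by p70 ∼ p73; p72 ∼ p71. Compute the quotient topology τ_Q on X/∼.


X/∼ = {[p69], [p70=p73], [p71=p72]}; |τ_Q| = 4.

Equivalence classes: [p69], [p70=p73], [p71=p72].
Quotient map π: X → X/∼ sends p69 ↦ [p69], p70 ↦ [p70=p73], p71 ↦ [p71=p72], p72 ↦ [p71=p72], p73 ↦ [p70=p73].
For each subset V ⊆ X/∼, compute π^{-1}(V) ⊆ X and check whether π^{-1}(V) ∈ τ. V is open in τ_Q iff π^{-1}(V) ∈ τ.
  V = {}: π^{-1}(V) = ∅ ∈ τ ✓.
  V = {[p69]}: π^{-1}(V) = {p69} ∈ τ ✓.
  V = {[p70=p73]}: π^{-1}(V) = {p70, p73} ∉ τ ✗.
  V = {[p69], [p70=p73]}: π^{-1}(V) = {p69, p70, p73} ∉ τ ✗.
  V = {[p71=p72]}: π^{-1}(V) = {p71, p72} ∉ τ ✗.
  V = {[p69], [p71=p72]}: π^{-1}(V) = {p69, p71, p72} ∈ τ ✓.
  V = {[p70=p73], [p71=p72]}: π^{-1}(V) = {p70, p71, p72, p73} ∉ τ ✗.
  V = {[p69], [p70=p73], [p71=p72]}: π^{-1}(V) = {p69, p70, p71, p72, p73} ∈ τ ✓.
Open sets in the quotient: τ_Q = {{}, {[p69]}, {[p69], [p71=p72]}, {[p69], [p70=p73], [p71=p72]}} (4 elements).


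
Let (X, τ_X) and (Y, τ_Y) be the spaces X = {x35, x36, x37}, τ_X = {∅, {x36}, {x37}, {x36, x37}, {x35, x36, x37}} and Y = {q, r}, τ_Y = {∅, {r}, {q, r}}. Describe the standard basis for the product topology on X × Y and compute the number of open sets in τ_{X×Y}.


Basis B = {∅ × ∅, {x36} × {r}, {x37} × {r}, {x36} × {q, r}, {x36, x37} × {r}, {x37} × {q, r}, {x35, x36, x37} × {r}, {x36, x37} × {q, r}, {x35, x36, x37} × {q, r}}; |τ_{X×Y}| = 14.

Enumerate products U × V with U ∈ τ_X, V ∈ τ_Y (deduplicated):
  ∅ × ∅ = {} (∅)
  {x36} × {r} = {(x36,r)}
  {x37} × {r} = {(x37,r)}
  {x36} × {q, r} = {(x36,q), (x36,r)}
  {x36, x37} × {r} = {(x36,r), (x37,r)}
  {x37} × {q, r} = {(x37,q), (x37,r)}
  {x35, x36, x37} × {r} = {(x35,r), (x36,r), (x37,r)}
  {x36, x37} × {q, r} = {(x36,q), (x36,r), (x37,q), (x37,r)}
  {x35, x36, x37} × {q, r} = {(x35,q), (x35,r), (x36,q), (x36,r), (x37,q), (x37,r)}
These 9 distinct sets form the basis B.
Close under arbitrary unions to get τ_{X×Y}; counting gives |τ_{X×Y}| = 14.


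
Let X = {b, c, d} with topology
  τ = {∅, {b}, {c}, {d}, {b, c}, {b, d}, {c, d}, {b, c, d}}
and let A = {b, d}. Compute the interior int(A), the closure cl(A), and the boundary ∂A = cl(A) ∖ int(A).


int(A) = {b, d}, cl(A) = {b, d}, ∂A = ∅.

Closed sets in (X, τ) are complements of opens:
  closed(X, τ) = {∅, {b}, {c}, {d}, {b, c}, {b, d}, {c, d}, {b, c, d}}.
int(A) = ⋃ {U ∈ τ : U ⊆ A}. Opens contained in A: ∅, {b}, {d}, {b, d}.
Taking the union of these: int(A) = {b, d}.
cl(A) = ⋂ {C closed : A ⊆ C}. Closed sets containing A: {b, d}, {b, c, d}.
Intersecting these: cl(A) = {b, d}.
∂A = cl(A) ∖ int(A) = {b, d} ∖ {b, d} = ∅.


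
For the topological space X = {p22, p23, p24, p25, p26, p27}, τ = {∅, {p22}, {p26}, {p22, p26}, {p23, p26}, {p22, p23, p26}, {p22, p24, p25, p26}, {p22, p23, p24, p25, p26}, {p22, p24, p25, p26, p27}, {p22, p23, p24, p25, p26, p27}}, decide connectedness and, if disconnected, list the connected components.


(X, τ) is connected.

Find clopen sets (U ∈ τ with X ∖ U ∈ τ):
  U = ∅, X ∖ U = {p22, p23, p24, p25, p26, p27} — both open, so U is clopen.
  U = {p22, p23, p24, p25, p26, p27}, X ∖ U = ∅ — both open, so U is clopen.
Only trivial clopens (∅ and X) exist, so (X, τ) is connected.
Compute connected components by grouping points that agree on all clopens:
  component: {p22, p23, p24, p25, p26, p27}


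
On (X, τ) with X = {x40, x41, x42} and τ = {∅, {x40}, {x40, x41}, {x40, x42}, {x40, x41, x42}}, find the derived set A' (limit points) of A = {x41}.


A' = ∅

For each x ∈ X, list the open sets U ∈ τ with x ∈ U, then check whether U ∩ (A ∖ {x}) ≠ ∅ for every such U.
  x = x40: open {x40} ∋ x has {x40} ∩ (A ∖ {x40}) = ∅, so x is NOT a limit point.
  x = x41: open {x40, x41} ∋ x has {x40, x41} ∩ (A ∖ {x41}) = ∅, so x is NOT a limit point.
  x = x42: open {x40, x42} ∋ x has {x40, x42} ∩ (A ∖ {x42}) = ∅, so x is NOT a limit point.
Collecting: A' = ∅.


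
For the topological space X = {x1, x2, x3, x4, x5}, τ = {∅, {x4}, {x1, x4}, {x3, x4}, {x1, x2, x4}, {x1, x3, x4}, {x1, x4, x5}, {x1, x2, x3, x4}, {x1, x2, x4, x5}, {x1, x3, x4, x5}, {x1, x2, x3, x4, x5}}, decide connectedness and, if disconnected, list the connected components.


(X, τ) is connected.

Find clopen sets (U ∈ τ with X ∖ U ∈ τ):
  U = ∅, X ∖ U = {x1, x2, x3, x4, x5} — both open, so U is clopen.
  U = {x1, x2, x3, x4, x5}, X ∖ U = ∅ — both open, so U is clopen.
Only trivial clopens (∅ and X) exist, so (X, τ) is connected.
Compute connected components by grouping points that agree on all clopens:
  component: {x1, x2, x3, x4, x5}


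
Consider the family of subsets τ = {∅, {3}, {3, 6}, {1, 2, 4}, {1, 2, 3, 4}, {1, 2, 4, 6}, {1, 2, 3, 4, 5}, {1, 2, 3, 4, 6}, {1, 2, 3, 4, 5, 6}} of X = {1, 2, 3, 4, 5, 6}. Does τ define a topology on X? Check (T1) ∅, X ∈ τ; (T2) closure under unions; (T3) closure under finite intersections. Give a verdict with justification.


τ is NOT a topology on X.

Axiom (T1): ∅ ∈ τ? Yes; X ∈ τ? Yes.
Axiom (T2/T3): check pairwise unions and intersections of members of τ.
Counterexample for (T3): {3, 6} ∩ {1, 2, 4, 6} = {6} ∉ τ. Therefore τ is NOT a topology.


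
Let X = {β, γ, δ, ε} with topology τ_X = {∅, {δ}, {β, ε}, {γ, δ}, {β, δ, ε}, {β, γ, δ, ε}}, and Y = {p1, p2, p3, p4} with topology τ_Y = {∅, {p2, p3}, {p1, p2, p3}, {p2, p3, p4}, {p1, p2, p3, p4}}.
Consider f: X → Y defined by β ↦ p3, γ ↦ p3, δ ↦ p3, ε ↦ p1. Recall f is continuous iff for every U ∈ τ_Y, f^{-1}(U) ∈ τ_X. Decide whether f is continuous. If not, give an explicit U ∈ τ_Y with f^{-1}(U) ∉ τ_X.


f is NOT continuous.

Compute f^{-1}(U) for each U ∈ τ_Y:
  U = ∅: f^{-1}(U) = ∅ ∈ τ_X ✓.
  U = {p2, p3}: f^{-1}(U) = {β, γ, δ} ∉ τ_X ✗.
  U = {p1, p2, p3}: f^{-1}(U) = {β, γ, δ, ε} ∈ τ_X ✓.
  U = {p2, p3, p4}: f^{-1}(U) = {β, γ, δ} ∉ τ_X ✗.
  U = {p1, p2, p3, p4}: f^{-1}(U) = {β, γ, δ, ε} ∈ τ_X ✓.
Found U = {p2, p3} with f^{-1}(U) = {β, γ, δ} not in τ_X. Therefore f is NOT continuous.


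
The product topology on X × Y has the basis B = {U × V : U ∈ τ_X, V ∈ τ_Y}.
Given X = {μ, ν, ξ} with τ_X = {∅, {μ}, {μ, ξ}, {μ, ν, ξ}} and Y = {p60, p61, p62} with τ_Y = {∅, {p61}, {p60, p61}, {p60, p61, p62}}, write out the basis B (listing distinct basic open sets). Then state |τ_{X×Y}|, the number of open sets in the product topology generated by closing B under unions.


Basis B = {∅ × ∅, {μ} × {p61}, {μ} × {p60, p61}, {μ, ξ} × {p61}, {μ} × {p60, p61, p62}, {μ, ν, ξ} × {p61}, {μ, ξ} × {p60, p61}, {μ, ξ} × {p60, p61, p62}, {μ, ν, ξ} × {p60, p61}, {μ, ν, ξ} × {p60, p61, p62}}; |τ_{X×Y}| = 20.

Enumerate products U × V with U ∈ τ_X, V ∈ τ_Y (deduplicated):
  ∅ × ∅ = {} (∅)
  {μ} × {p61} = {(μ,p61)}
  {μ} × {p60, p61} = {(μ,p60), (μ,p61)}
  {μ, ξ} × {p61} = {(μ,p61), (ξ,p61)}
  {μ} × {p60, p61, p62} = {(μ,p60), (μ,p61), (μ,p62)}
  {μ, ν, ξ} × {p61} = {(μ,p61), (ν,p61), (ξ,p61)}
  {μ, ξ} × {p60, p61} = {(μ,p60), (μ,p61), (ξ,p60), (ξ,p61)}
  {μ, ξ} × {p60, p61, p62} = {(μ,p60), (μ,p61), (μ,p62), (ξ,p60), (ξ,p61), (ξ,p62)}
  {μ, ν, ξ} × {p60, p61} = {(μ,p60), (μ,p61), (ν,p60), (ν,p61), (ξ,p60), (ξ,p61)}
  {μ, ν, ξ} × {p60, p61, p62} = {(μ,p60), (μ,p61), (μ,p62), (ν,p60), (ν,p61), (ν,p62), (ξ,p60), (ξ,p61), (ξ,p62)}
These 10 distinct sets form the basis B.
Close under arbitrary unions to get τ_{X×Y}; counting gives |τ_{X×Y}| = 20.


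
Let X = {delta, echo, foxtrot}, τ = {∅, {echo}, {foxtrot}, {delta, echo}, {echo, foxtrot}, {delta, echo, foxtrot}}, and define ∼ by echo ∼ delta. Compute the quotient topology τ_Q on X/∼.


X/∼ = {[delta=echo], [foxtrot]}; |τ_Q| = 4.

Equivalence classes: [delta=echo], [foxtrot].
Quotient map π: X → X/∼ sends delta ↦ [delta=echo], echo ↦ [delta=echo], foxtrot ↦ [foxtrot].
For each subset V ⊆ X/∼, compute π^{-1}(V) ⊆ X and check whether π^{-1}(V) ∈ τ. V is open in τ_Q iff π^{-1}(V) ∈ τ.
  V = {}: π^{-1}(V) = ∅ ∈ τ ✓.
  V = {[delta=echo]}: π^{-1}(V) = {delta, echo} ∈ τ ✓.
  V = {[foxtrot]}: π^{-1}(V) = {foxtrot} ∈ τ ✓.
  V = {[delta=echo], [foxtrot]}: π^{-1}(V) = {delta, echo, foxtrot} ∈ τ ✓.
Open sets in the quotient: τ_Q = {{}, {[delta=echo]}, {[foxtrot]}, {[delta=echo], [foxtrot]}} (4 elements).


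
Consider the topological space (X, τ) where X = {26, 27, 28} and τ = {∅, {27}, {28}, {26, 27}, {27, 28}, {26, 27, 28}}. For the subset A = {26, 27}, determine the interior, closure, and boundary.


int(A) = {26, 27}, cl(A) = {26, 27}, ∂A = ∅.

Closed sets in (X, τ) are complements of opens:
  closed(X, τ) = {∅, {26}, {28}, {26, 27}, {26, 28}, {26, 27, 28}}.
int(A) = ⋃ {U ∈ τ : U ⊆ A}. Opens contained in A: ∅, {27}, {26, 27}.
Taking the union of these: int(A) = {26, 27}.
cl(A) = ⋂ {C closed : A ⊆ C}. Closed sets containing A: {26, 27}, {26, 27, 28}.
Intersecting these: cl(A) = {26, 27}.
∂A = cl(A) ∖ int(A) = {26, 27} ∖ {26, 27} = ∅.


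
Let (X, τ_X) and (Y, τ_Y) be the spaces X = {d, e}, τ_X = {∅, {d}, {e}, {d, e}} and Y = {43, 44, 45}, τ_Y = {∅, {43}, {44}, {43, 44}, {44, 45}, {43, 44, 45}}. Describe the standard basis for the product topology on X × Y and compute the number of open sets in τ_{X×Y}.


Basis B = {∅ × ∅, {d} × {43}, {d} × {44}, {e} × {43}, {e} × {44}, {d} × {43, 44}, {d, e} × {43}, {d} × {44, 45}, {d, e} × {44}, {e} × {43, 44}, {e} × {44, 45}, {d} × {43, 44, 45}, {e} × {43, 44, 45}, {d, e} × {43, 44}, {d, e} × {44, 45}, {d, e} × {43, 44, 45}}; |τ_{X×Y}| = 36.

Enumerate products U × V with U ∈ τ_X, V ∈ τ_Y (deduplicated):
  ∅ × ∅ = {} (∅)
  {d} × {43} = {(d,43)}
  {d} × {44} = {(d,44)}
  {e} × {43} = {(e,43)}
  {e} × {44} = {(e,44)}
  {d} × {43, 44} = {(d,43), (d,44)}
  {d, e} × {43} = {(d,43), (e,43)}
  {d} × {44, 45} = {(d,44), (d,45)}
  {d, e} × {44} = {(d,44), (e,44)}
  {e} × {43, 44} = {(e,43), (e,44)}
  {e} × {44, 45} = {(e,44), (e,45)}
  {d} × {43, 44, 45} = {(d,43), (d,44), (d,45)}
  {e} × {43, 44, 45} = {(e,43), (e,44), (e,45)}
  {d, e} × {43, 44} = {(d,43), (d,44), (e,43), (e,44)}
  {d, e} × {44, 45} = {(d,44), (d,45), (e,44), (e,45)}
  {d, e} × {43, 44, 45} = {(d,43), (d,44), (d,45), (e,43), (e,44), (e,45)}
These 16 distinct sets form the basis B.
Close under arbitrary unions to get τ_{X×Y}; counting gives |τ_{X×Y}| = 36.


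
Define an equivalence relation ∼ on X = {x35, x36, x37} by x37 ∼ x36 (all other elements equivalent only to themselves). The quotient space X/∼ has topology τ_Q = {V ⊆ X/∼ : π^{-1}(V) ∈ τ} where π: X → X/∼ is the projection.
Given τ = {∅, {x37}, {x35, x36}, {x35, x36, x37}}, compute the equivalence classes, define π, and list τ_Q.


X/∼ = {[x35], [x36=x37]}; |τ_Q| = 2.

Equivalence classes: [x35], [x36=x37].
Quotient map π: X → X/∼ sends x35 ↦ [x35], x36 ↦ [x36=x37], x37 ↦ [x36=x37].
For each subset V ⊆ X/∼, compute π^{-1}(V) ⊆ X and check whether π^{-1}(V) ∈ τ. V is open in τ_Q iff π^{-1}(V) ∈ τ.
  V = {}: π^{-1}(V) = ∅ ∈ τ ✓.
  V = {[x35]}: π^{-1}(V) = {x35} ∉ τ ✗.
  V = {[x36=x37]}: π^{-1}(V) = {x36, x37} ∉ τ ✗.
  V = {[x35], [x36=x37]}: π^{-1}(V) = {x35, x36, x37} ∈ τ ✓.
Open sets in the quotient: τ_Q = {{}, {[x35], [x36=x37]}} (2 elements).


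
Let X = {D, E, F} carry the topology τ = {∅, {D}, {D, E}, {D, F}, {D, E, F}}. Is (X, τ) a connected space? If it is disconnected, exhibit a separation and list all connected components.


(X, τ) is connected.

Find clopen sets (U ∈ τ with X ∖ U ∈ τ):
  U = ∅, X ∖ U = {D, E, F} — both open, so U is clopen.
  U = {D, E, F}, X ∖ U = ∅ — both open, so U is clopen.
Only trivial clopens (∅ and X) exist, so (X, τ) is connected.
Compute connected components by grouping points that agree on all clopens:
  component: {D, E, F}


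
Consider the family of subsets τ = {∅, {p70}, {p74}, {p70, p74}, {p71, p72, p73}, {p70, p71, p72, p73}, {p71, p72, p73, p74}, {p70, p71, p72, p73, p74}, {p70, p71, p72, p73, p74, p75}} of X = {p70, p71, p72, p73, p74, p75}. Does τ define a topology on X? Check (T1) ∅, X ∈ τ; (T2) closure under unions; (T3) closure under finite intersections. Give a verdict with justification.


τ IS a topology on X.

Axiom (T1): ∅ ∈ τ? Yes; X ∈ τ? Yes.
Axiom (T2/T3): check pairwise unions and intersections of members of τ.
All pairwise intersections and unions checked — each lies in τ. Therefore τ satisfies (T1), (T2), (T3): it IS a topology on X.


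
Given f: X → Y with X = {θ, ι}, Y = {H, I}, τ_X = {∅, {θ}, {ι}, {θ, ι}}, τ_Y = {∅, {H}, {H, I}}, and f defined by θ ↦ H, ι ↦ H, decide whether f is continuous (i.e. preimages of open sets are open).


f IS continuous.

Compute f^{-1}(U) for each U ∈ τ_Y:
  U = ∅: f^{-1}(U) = ∅ ∈ τ_X ✓.
  U = {H}: f^{-1}(U) = {θ, ι} ∈ τ_X ✓.
  U = {H, I}: f^{-1}(U) = {θ, ι} ∈ τ_X ✓.
Every preimage lies in τ_X, so f IS continuous.


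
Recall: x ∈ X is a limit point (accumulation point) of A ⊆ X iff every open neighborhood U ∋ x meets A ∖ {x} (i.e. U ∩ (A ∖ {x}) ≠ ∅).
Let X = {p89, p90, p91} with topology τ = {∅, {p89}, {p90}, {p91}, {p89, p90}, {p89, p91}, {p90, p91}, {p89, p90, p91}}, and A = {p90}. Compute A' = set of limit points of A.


A' = ∅

For each x ∈ X, list the open sets U ∈ τ with x ∈ U, then check whether U ∩ (A ∖ {x}) ≠ ∅ for every such U.
  x = p89: open {p89} ∋ x has {p89} ∩ (A ∖ {p89}) = ∅, so x is NOT a limit point.
  x = p90: open {p90} ∋ x has {p90} ∩ (A ∖ {p90}) = ∅, so x is NOT a limit point.
  x = p91: open {p91} ∋ x has {p91} ∩ (A ∖ {p91}) = ∅, so x is NOT a limit point.
Collecting: A' = ∅.


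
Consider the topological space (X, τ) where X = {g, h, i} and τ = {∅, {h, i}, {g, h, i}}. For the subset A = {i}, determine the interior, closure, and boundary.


int(A) = ∅, cl(A) = {g, h, i}, ∂A = {g, h, i}.

Closed sets in (X, τ) are complements of opens:
  closed(X, τ) = {∅, {g}, {g, h, i}}.
int(A) = ⋃ {U ∈ τ : U ⊆ A}. Opens contained in A: ∅.
Taking the union of these: int(A) = ∅.
cl(A) = ⋂ {C closed : A ⊆ C}. Closed sets containing A: {g, h, i}.
Intersecting these: cl(A) = {g, h, i}.
∂A = cl(A) ∖ int(A) = {g, h, i} ∖ ∅ = {g, h, i}.


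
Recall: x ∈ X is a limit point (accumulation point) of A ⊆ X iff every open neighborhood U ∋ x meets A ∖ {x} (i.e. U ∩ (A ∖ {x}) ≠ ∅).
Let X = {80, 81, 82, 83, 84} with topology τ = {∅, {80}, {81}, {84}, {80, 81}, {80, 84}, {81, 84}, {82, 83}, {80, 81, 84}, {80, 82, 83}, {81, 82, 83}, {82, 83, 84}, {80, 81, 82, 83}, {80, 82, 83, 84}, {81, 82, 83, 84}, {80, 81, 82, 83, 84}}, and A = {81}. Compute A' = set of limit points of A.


A' = ∅

For each x ∈ X, list the open sets U ∈ τ with x ∈ U, then check whether U ∩ (A ∖ {x}) ≠ ∅ for every such U.
  x = 80: open {80} ∋ x has {80} ∩ (A ∖ {80}) = ∅, so x is NOT a limit point.
  x = 81: open {81} ∋ x has {81} ∩ (A ∖ {81}) = ∅, so x is NOT a limit point.
  x = 82: open {82, 83} ∋ x has {82, 83} ∩ (A ∖ {82}) = ∅, so x is NOT a limit point.
  x = 83: open {82, 83} ∋ x has {82, 83} ∩ (A ∖ {83}) = ∅, so x is NOT a limit point.
  x = 84: open {84} ∋ x has {84} ∩ (A ∖ {84}) = ∅, so x is NOT a limit point.
Collecting: A' = ∅.
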